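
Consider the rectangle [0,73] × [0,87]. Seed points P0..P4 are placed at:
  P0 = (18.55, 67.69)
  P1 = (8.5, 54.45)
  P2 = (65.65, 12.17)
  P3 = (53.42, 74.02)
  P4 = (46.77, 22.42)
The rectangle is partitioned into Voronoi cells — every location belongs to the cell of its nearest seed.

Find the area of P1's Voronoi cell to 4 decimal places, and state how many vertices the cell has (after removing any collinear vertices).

1. box [0,73]×[0,87]: [(0, 0) (73, 0) (73, 87) (0, 87)]
2. ⊥bis P1·P0 via (13.525,61.07): [(0, 71.3363) (0, 0) (73, 0) (73, 15.9247)]  |A|=3185.0278
3. ⊥bis P1·P2 via (37.075,33.31): [(41.7577, 39.6396) (0, 71.3363) (0, 0) (12.432, 0)]  |A|=1735.8201
4. ⊥bis P1·P3 via (30.96,64.235): [(41.7058, 39.5695) (41.6346, 39.733) (0, 71.3363) (0, 0) (12.432, 0)]  |A|=1735.8133
5. ⊥bis P1·P4 via (27.635,38.435): [(33.738, 45.727) (0, 71.3363) (0, 5.4162)]  |A|=1112.0077
6. canonical 3-gon: [(33.738, 45.727) (0, 71.3363) (0, 5.4162)]
7. shoelace: 1112.0077

Area of P1's cell: 1112.0077 (3 vertices)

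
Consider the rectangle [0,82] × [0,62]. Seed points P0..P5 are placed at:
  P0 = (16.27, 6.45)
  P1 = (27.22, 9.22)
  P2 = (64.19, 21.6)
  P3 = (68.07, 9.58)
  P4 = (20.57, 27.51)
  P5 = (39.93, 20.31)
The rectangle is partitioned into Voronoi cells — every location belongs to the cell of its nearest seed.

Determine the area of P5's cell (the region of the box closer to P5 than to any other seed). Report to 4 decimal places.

1. box [0,82]×[0,62]: [(0, 0) (82, 0) (82, 62) (0, 62)]
2. ⊥bis P5·P0 via (28.1,13.38): [(0, 61.3487) (35.938, 0) (82, 0) (82, 62) (0, 62)]  |A|=3981.6258
3. ⊥bis P5·P1 via (33.575,14.765): [(0, 61.3487) (14.446, 36.6883) (46.4581, 0) (82, 0) (82, 62) (0, 62)]  |A|=3788.644
4. ⊥bis P5·P2 via (52.06,20.955): [(0, 61.3487) (14.446, 36.6883) (46.4581, 0) (53.1743, 0) (49.8775, 62) (0, 62)]  |A|=1899.2478
5. ⊥bis P5·P3 via (54,14.945): [(0, 61.3487) (14.446, 36.6883) (46.4581, 0) (48.3014, 0) (52.5779, 11.2154) (49.8775, 62) (0, 62)]  |A|=1871.9219
6. ⊥bis P5·P4 via (30.25,23.91): [(28.859, 20.1699) (46.4581, 0) (48.3014, 0) (52.5779, 11.2154) (49.8775, 62) (44.4157, 62)]  |A|=875.1638
7. canonical 6-gon: [(28.859, 20.1699) (46.4581, 0) (48.3014, 0) (52.5779, 11.2154) (49.8775, 62) (44.4157, 62)]
8. shoelace: 875.1638

Area of P5's cell: 875.1638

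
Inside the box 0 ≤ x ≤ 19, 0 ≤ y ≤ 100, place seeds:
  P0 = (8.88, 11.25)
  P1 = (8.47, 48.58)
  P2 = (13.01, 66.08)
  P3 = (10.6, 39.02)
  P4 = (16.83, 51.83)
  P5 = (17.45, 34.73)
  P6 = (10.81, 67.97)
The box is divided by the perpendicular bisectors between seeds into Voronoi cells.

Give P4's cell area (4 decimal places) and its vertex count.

Area of P4's cell: 101.0540 (5 vertices)

1. box [0,19]×[0,100]: [(0, 0) (19, 0) (19, 100) (0, 100)]
2. ⊥bis P4·P0 via (12.855,31.54): [(0, 34.0584) (19, 30.3361) (19, 100) (0, 100)]  |A|=1288.2518
3. ⊥bis P4·P1 via (12.65,50.205): [(0, 82.7447) (19, 33.8708) (19, 100) (0, 100)]  |A|=792.1524
4. ⊥bis P4·P2 via (14.92,58.955): [(9.7837, 57.5781) (19, 33.8708) (19, 60.0487)]  |A|=120.6321
5. ⊥bis P4·P3 via (13.715,45.425): [(9.7837, 57.5781) (14.6932, 44.9493) (19, 42.8547) (19, 60.0487)]  |A|=101.2863
6. ⊥bis P4·P5 via (17.14,43.28): [(9.7837, 57.5781) (14.6932, 44.9493) (18.0571, 43.3133) (19, 43.3474) (19, 60.0487)]  |A|=101.054
7. ⊥bis P4·P6 via (13.82,59.9): [(9.7837, 57.5781) (14.6932, 44.9493) (18.0571, 43.3133) (19, 43.3474) (19, 60.0487)]  |A|=101.054
8. canonical 5-gon: [(9.7837, 57.5781) (14.6932, 44.9493) (18.0571, 43.3133) (19, 43.3474) (19, 60.0487)]
9. shoelace: 101.054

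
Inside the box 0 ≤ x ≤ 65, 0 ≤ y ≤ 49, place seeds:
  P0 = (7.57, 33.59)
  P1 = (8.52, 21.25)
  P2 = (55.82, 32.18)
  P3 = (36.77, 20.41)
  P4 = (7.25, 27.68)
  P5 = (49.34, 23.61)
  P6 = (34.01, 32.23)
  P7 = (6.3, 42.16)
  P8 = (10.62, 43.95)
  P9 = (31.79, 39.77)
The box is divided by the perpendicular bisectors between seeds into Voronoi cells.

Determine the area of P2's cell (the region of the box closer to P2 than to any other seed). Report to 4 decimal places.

1. box [0,65]×[0,49]: [(0, 0) (65, 0) (65, 49) (0, 49)]
2. ⊥bis P2·P0 via (31.695,32.885): [(30.734, 0) (65, 0) (65, 49) (32.1659, 49)]  |A|=1643.9516
3. ⊥bis P2·P1 via (32.17,26.715): [(31.5883, 29.2325) (38.3433, 0) (65, 0) (65, 49) (32.1659, 49)]  |A|=1532.733
4. ⊥bis P2·P3 via (46.295,26.295): [(62.5413, 0) (65, 0) (65, 49) (32.2668, 49)]  |A|=862.2022
5. ⊥bis P2·P4 via (31.535,29.93): [(62.5413, 0) (65, 0) (65, 49) (32.2668, 49)]  |A|=862.2022
6. ⊥bis P2·P5 via (52.58,27.895): [(38.9292, 38.2167) (65, 18.5039) (65, 49) (32.2668, 49)]  |A|=574.0145
7. ⊥bis P2·P6 via (44.915,32.205): [(44.9184, 33.6881) (65, 18.5039) (65, 49) (44.9535, 49)]  |A|=459.6797
8. ⊥bis P2·P7 via (31.06,37.17): [(44.9184, 33.6881) (65, 18.5039) (65, 49) (44.9535, 49)]  |A|=459.6797
9. ⊥bis P2·P8 via (33.22,38.065): [(44.9184, 33.6881) (65, 18.5039) (65, 49) (44.9535, 49)]  |A|=459.6797
10. ⊥bis P2·P9 via (43.805,35.975): [(44.9318, 39.5425) (44.9184, 33.6881) (65, 18.5039) (65, 49) (47.919, 49)]  |A|=445.6566
11. canonical 5-gon: [(44.9318, 39.5425) (44.9184, 33.6881) (65, 18.5039) (65, 49) (47.919, 49)]
12. shoelace: 445.6566

Area of P2's cell: 445.6566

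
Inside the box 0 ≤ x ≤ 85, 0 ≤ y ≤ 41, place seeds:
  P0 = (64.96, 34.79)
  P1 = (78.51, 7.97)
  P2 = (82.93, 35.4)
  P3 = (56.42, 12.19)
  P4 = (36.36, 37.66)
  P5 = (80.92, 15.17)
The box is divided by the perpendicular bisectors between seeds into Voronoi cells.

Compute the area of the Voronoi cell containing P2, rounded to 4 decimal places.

Area of P2's cell: 170.2426

1. box [0,85]×[0,41]: [(0, 0) (85, 0) (85, 41) (0, 41)]
2. ⊥bis P2·P0 via (73.945,35.095): [(75.1363, 0) (85, 0) (85, 41) (73.7446, 41)]  |A|=432.9422
3. ⊥bis P2·P1 via (80.72,21.685): [(74.3655, 22.709) (85, 20.9953) (85, 41) (73.7446, 41)]  |A|=209.3073
4. ⊥bis P2·P3 via (69.675,23.795): [(74.3655, 22.709) (85, 20.9953) (85, 41) (73.7446, 41)]  |A|=209.3073
5. ⊥bis P2·P4 via (59.645,36.53): [(74.3655, 22.709) (85, 20.9953) (85, 41) (73.7446, 41)]  |A|=209.3073
6. ⊥bis P2·P5 via (81.925,25.285): [(74.2521, 26.0474) (85, 24.9795) (85, 41) (73.7446, 41)]  |A|=170.2426
7. canonical 4-gon: [(74.2521, 26.0474) (85, 24.9795) (85, 41) (73.7446, 41)]
8. shoelace: 170.2426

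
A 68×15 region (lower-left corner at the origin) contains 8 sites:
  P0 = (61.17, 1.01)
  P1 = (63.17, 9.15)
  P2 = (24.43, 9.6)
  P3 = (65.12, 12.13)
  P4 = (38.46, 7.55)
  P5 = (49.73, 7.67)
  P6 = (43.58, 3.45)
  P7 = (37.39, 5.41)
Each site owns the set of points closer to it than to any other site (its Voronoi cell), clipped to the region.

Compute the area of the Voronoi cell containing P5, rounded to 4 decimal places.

Area of P5's cell: 143.1688

1. box [0,68]×[0,15]: [(0, 0) (68, 0) (68, 15) (0, 15)]
2. ⊥bis P5·P0 via (55.45,4.34): [(0, 0) (52.9234, 0) (61.6559, 15) (0, 15)]  |A|=859.3448
3. ⊥bis P5·P1 via (56.45,8.41): [(0, 0) (52.9234, 0) (56.6678, 6.4319) (55.7243, 15) (0, 15)]  |A|=833.9335
4. ⊥bis P5·P2 via (37.08,8.635): [(36.4213, 0) (52.9234, 0) (56.6678, 6.4319) (55.7243, 15) (37.5656, 15)]  |A|=279.0322
5. ⊥bis P5·P3 via (57.425,9.9): [(36.4213, 0) (52.9234, 0) (56.6678, 6.4319) (55.7243, 15) (37.5656, 15)]  |A|=279.0322
6. ⊥bis P5·P4 via (44.095,7.61): [(44.176, 0) (52.9234, 0) (56.6678, 6.4319) (55.7243, 15) (44.0163, 15)]  |A|=172.4909
7. ⊥bis P5·P6 via (46.655,5.56): [(44.0768, 9.3173) (50.4702, 0) (52.9234, 0) (56.6678, 6.4319) (55.7243, 15) (44.0163, 15)]  |A|=143.1688
8. ⊥bis P5·P7 via (43.56,6.54): [(44.0768, 9.3173) (50.4702, 0) (52.9234, 0) (56.6678, 6.4319) (55.7243, 15) (44.0163, 15)]  |A|=143.1688
9. canonical 6-gon: [(44.0768, 9.3173) (50.4702, 0) (52.9234, 0) (56.6678, 6.4319) (55.7243, 15) (44.0163, 15)]
10. shoelace: 143.1688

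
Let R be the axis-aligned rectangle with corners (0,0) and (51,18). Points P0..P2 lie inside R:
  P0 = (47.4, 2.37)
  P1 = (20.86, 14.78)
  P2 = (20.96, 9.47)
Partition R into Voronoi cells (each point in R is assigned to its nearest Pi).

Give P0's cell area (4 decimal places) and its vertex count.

1. box [0,51]×[0,18]: [(0, 0) (51, 0) (51, 18) (0, 18)]
2. ⊥bis P0·P1 via (34.13,8.575): [(30.1204, 0) (51, 0) (51, 18) (38.5371, 18)]  |A|=300.0829
3. ⊥bis P0·P2 via (34.18,5.92): [(35.9222, 12.4077) (32.5903, 0) (51, 0) (51, 18) (38.5371, 18)]  |A|=284.7598
4. canonical 5-gon: [(35.9222, 12.4077) (32.5903, 0) (51, 0) (51, 18) (38.5371, 18)]
5. shoelace: 284.7598

Area of P0's cell: 284.7598 (5 vertices)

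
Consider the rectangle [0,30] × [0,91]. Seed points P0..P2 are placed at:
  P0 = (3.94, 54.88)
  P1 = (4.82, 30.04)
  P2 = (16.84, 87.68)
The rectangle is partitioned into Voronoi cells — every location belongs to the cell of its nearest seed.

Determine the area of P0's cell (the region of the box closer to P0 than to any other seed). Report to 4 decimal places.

1. box [0,30]×[0,91]: [(0, 0) (30, 0) (30, 91) (0, 91)]
2. ⊥bis P0·P1 via (4.38,42.46): [(0, 42.3048) (30, 43.3676) (30, 91) (0, 91)]  |A|=1444.913
3. ⊥bis P0·P2 via (10.39,71.28): [(0, 75.3663) (0, 42.3048) (30, 43.3676) (30, 63.5675)]  |A|=798.9207
4. canonical 4-gon: [(0, 75.3663) (0, 42.3048) (30, 43.3676) (30, 63.5675)]
5. shoelace: 798.9207

Area of P0's cell: 798.9207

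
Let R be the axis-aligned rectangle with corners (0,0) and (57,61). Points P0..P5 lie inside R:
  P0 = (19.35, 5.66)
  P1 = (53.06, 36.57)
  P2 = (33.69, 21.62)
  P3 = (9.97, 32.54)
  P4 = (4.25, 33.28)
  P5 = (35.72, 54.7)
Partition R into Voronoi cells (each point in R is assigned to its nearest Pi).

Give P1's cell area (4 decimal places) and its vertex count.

Area of P1's cell: 474.9865 (3 vertices)

1. box [0,57]×[0,61]: [(0, 0) (57, 0) (57, 61) (0, 61)]
2. ⊥bis P1·P0 via (36.205,21.115): [(0, 60.5997) (55.5662, 0) (57, 0) (57, 61) (0, 61)]  |A|=1793.3551
3. ⊥bis P1·P2 via (43.375,29.095): [(57, 11.4417) (57, 61) (18.7503, 61)]  |A|=947.7934
4. ⊥bis P1·P3 via (31.515,34.555): [(30.4607, 45.8274) (57, 11.4417) (57, 61) (29.0417, 61)]  |A|=869.7197
5. ⊥bis P1·P4 via (28.655,34.925): [(30.4607, 45.8274) (57, 11.4417) (57, 61) (29.0417, 61)]  |A|=869.7197
6. ⊥bis P1·P5 via (44.39,45.635): [(36.4617, 38.0522) (57, 11.4417) (57, 57.6955)]  |A|=474.9865
7. canonical 3-gon: [(36.4617, 38.0522) (57, 11.4417) (57, 57.6955)]
8. shoelace: 474.9865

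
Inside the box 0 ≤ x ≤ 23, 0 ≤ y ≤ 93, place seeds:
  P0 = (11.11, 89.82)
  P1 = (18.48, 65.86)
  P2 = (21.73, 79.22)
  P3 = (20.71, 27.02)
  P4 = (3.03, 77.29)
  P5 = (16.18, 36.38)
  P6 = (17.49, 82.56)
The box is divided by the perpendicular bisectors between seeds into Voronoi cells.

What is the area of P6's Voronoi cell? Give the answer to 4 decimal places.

1. box [0,23]×[0,93]: [(0, 0) (23, 0) (23, 93) (0, 93)]
2. ⊥bis P6·P0 via (14.3,86.19): [(0, 73.6233) (0, 0) (23, 0) (23, 93) (22.0493, 93)]  |A|=1925.3789
3. ⊥bis P6·P1 via (17.985,74.21): [(0, 73.6233) (0, 73.1438) (23, 74.5073) (23, 93) (22.0493, 93)]  |A|=227.3911
4. ⊥bis P6·P2 via (19.61,80.89): [(0, 73.6233) (0, 73.1438) (14.1698, 73.9838) (23, 85.1935) (23, 93) (22.0493, 93)]  |A|=180.2103
5. ⊥bis P6·P3 via (19.1,54.79): [(0, 73.6233) (0, 73.1438) (14.1698, 73.9838) (23, 85.1935) (23, 93) (22.0493, 93)]  |A|=180.2103
6. ⊥bis P6·P4 via (10.26,79.925): [(9.5106, 81.9812) (12.4622, 73.8826) (14.1698, 73.9838) (23, 85.1935) (23, 93) (22.0493, 93)]  |A|=126.377
7. ⊥bis P6·P5 via (16.835,59.47): [(9.5106, 81.9812) (12.4622, 73.8826) (14.1698, 73.9838) (23, 85.1935) (23, 93) (22.0493, 93)]  |A|=126.377
8. canonical 6-gon: [(9.5106, 81.9812) (12.4622, 73.8826) (14.1698, 73.9838) (23, 85.1935) (23, 93) (22.0493, 93)]
9. shoelace: 126.377

Area of P6's cell: 126.3770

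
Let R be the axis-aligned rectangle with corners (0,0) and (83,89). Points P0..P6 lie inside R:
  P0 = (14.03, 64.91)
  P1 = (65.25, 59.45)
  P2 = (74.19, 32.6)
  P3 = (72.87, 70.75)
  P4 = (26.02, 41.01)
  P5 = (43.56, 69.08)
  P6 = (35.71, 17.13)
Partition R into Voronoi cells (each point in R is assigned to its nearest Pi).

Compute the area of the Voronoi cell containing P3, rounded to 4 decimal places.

Area of P3's cell: 628.4172

1. box [0,83]×[0,89]: [(0, 0) (83, 0) (83, 89) (0, 89)]
2. ⊥bis P3·P0 via (43.45,67.83): [(50.1823, 0) (83, 0) (83, 89) (41.3488, 89)]  |A|=3313.8657
3. ⊥bis P3·P1 via (69.06,65.1): [(41.9034, 83.4127) (83, 55.6998) (83, 89) (41.3488, 89)]  |A|=800.6227
4. ⊥bis P3·P2 via (73.53,51.675): [(41.9034, 83.4127) (83, 55.6998) (83, 89) (41.3488, 89)]  |A|=800.6227
5. ⊥bis P3·P4 via (49.445,55.88): [(41.9034, 83.4127) (83, 55.6998) (83, 89) (41.3488, 89)]  |A|=800.6227
6. ⊥bis P3·P5 via (58.215,69.915): [(58.067, 72.513) (83, 55.6998) (83, 89) (57.1276, 89)]  |A|=628.4172
7. ⊥bis P3·P6 via (54.29,43.94): [(58.067, 72.513) (83, 55.6998) (83, 89) (57.1276, 89)]  |A|=628.4172
8. canonical 4-gon: [(58.067, 72.513) (83, 55.6998) (83, 89) (57.1276, 89)]
9. shoelace: 628.4172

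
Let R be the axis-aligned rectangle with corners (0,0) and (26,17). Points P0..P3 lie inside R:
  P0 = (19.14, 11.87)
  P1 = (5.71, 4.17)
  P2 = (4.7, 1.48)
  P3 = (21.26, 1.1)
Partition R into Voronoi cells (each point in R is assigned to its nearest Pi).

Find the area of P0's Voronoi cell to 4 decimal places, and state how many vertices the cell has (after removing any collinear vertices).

Area of P0's cell: 166.0765 (4 vertices)

1. box [0,26]×[0,17]: [(0, 0) (26, 0) (26, 17) (0, 17)]
2. ⊥bis P0·P1 via (12.425,8.02): [(17.0232, 0) (26, 0) (26, 17) (7.2764, 17)]  |A|=235.4535
3. ⊥bis P0·P2 via (11.92,6.675): [(17.0232, 0) (26, 0) (26, 17) (7.2764, 17)]  |A|=235.4535
4. ⊥bis P0·P3 via (20.2,6.485): [(14.0043, 5.2654) (26, 7.6267) (26, 17) (7.2764, 17)]  |A|=166.0765
5. canonical 4-gon: [(14.0043, 5.2654) (26, 7.6267) (26, 17) (7.2764, 17)]
6. shoelace: 166.0765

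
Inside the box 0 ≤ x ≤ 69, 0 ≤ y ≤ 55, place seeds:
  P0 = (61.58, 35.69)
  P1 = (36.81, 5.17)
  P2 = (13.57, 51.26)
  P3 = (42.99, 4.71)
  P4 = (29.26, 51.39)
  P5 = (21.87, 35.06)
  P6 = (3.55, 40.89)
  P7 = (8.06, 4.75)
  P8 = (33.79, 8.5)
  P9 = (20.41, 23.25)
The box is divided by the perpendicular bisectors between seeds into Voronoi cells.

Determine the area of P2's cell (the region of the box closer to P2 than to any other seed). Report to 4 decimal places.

Area of P2's cell: 191.7304

1. box [0,69]×[0,55]: [(0, 0) (69, 0) (69, 55) (0, 55)]
2. ⊥bis P2·P0 via (37.575,43.475): [(0, 0) (23.4757, 0) (41.3126, 55) (0, 55)]  |A|=1781.6804
3. ⊥bis P2·P1 via (25.19,28.215): [(0, 15.5134) (34.0798, 32.6975) (41.3126, 55) (0, 55)]  |A|=1133.5344
4. ⊥bis P2·P3 via (28.28,27.985): [(0, 15.5134) (34.0798, 32.6975) (41.3126, 55) (0, 55)]  |A|=1133.5344
5. ⊥bis P2·P4 via (21.415,51.325): [(0, 15.5134) (21.6214, 26.4156) (21.3846, 55) (0, 55)]  |A|=732.5096
6. ⊥bis P2·P5 via (17.72,43.16): [(0, 34.0812) (21.4667, 45.0796) (21.3846, 55) (0, 55)]  |A|=330.6003
7. ⊥bis P2·P6 via (8.56,46.075): [(0, 54.3461) (13.7055, 41.1032) (21.4667, 45.0796) (21.3846, 55) (0, 55)]  |A|=191.7304
8. ⊥bis P2·P7 via (10.815,28.005): [(0, 54.3461) (13.7055, 41.1032) (21.4667, 45.0796) (21.3846, 55) (0, 55)]  |A|=191.7304
9. ⊥bis P2·P8 via (23.68,29.88): [(0, 54.3461) (13.7055, 41.1032) (21.4667, 45.0796) (21.3846, 55) (0, 55)]  |A|=191.7304
10. ⊥bis P2·P9 via (16.99,37.255): [(0, 54.3461) (13.7055, 41.1032) (21.4667, 45.0796) (21.3846, 55) (0, 55)]  |A|=191.7304
11. canonical 5-gon: [(0, 54.3461) (13.7055, 41.1032) (21.4667, 45.0796) (21.3846, 55) (0, 55)]
12. shoelace: 191.7304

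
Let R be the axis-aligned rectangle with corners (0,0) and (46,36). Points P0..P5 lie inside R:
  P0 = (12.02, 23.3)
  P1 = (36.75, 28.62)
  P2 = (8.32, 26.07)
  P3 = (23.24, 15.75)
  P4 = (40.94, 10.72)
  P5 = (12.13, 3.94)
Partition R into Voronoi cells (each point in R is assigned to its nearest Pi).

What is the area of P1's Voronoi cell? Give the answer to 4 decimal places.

1. box [0,46]×[0,36]: [(0, 0) (46, 0) (46, 36) (0, 36)]
2. ⊥bis P1·P0 via (24.385,25.96): [(29.9696, 0) (46, 0) (46, 36) (22.2252, 36)]  |A|=716.4943
3. ⊥bis P1·P2 via (22.535,27.345): [(29.9696, 0) (46, 0) (46, 36) (22.2252, 36)]  |A|=716.4943
4. ⊥bis P1·P3 via (29.995,22.185): [(23.7976, 28.6906) (46, 5.3841) (46, 36) (22.2252, 36)]  |A|=426.7633
5. ⊥bis P1·P4 via (38.845,19.67): [(23.7976, 28.6906) (33.5677, 18.4347) (46, 21.3448) (46, 36) (22.2252, 36)]  |A|=327.5487
6. ⊥bis P1·P5 via (24.44,16.28): [(23.7976, 28.6906) (33.5677, 18.4347) (46, 21.3448) (46, 36) (22.2252, 36)]  |A|=327.5487
7. canonical 5-gon: [(23.7976, 28.6906) (33.5677, 18.4347) (46, 21.3448) (46, 36) (22.2252, 36)]
8. shoelace: 327.5487

Area of P1's cell: 327.5487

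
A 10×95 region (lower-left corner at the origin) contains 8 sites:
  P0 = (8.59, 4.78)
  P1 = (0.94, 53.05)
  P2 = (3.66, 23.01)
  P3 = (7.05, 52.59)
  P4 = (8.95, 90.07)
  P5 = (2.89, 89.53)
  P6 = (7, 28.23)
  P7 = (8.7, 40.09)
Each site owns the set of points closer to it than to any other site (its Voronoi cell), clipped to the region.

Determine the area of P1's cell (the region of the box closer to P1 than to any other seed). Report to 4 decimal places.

1. box [0,10]×[0,95]: [(0, 0) (10, 0) (10, 95) (0, 95)]
2. ⊥bis P1·P0 via (4.765,28.915): [(0, 28.1598) (10, 29.7447) (10, 95) (0, 95)]  |A|=660.4776
3. ⊥bis P1·P2 via (2.3,38.03): [(0, 37.8217) (10, 38.7272) (10, 95) (0, 95)]  |A|=567.2553
4. ⊥bis P1·P3 via (3.995,52.82): [(0, 37.8217) (2.8855, 38.083) (7.1706, 95) (0, 95)]  |A|=286.558
5. ⊥bis P1·P4 via (4.945,71.56): [(0, 72.6299) (0, 37.8217) (2.8855, 38.083) (5.3985, 71.4619)]  |A|=141.7849
6. ⊥bis P1·P5 via (1.915,71.29): [(0, 71.3924) (0, 37.8217) (2.8855, 38.083) (5.3716, 71.1052)]  |A|=137.4826
7. ⊥bis P1·P6 via (3.97,40.64): [(0, 71.3924) (0, 39.6707) (3.0613, 40.4181) (5.3716, 71.1052)]  |A|=131.3064
8. ⊥bis P1·P7 via (4.82,46.57): [(0, 71.3924) (0, 43.684) (3.4633, 45.7577) (5.3716, 71.1052)]  |A|=116.3342
9. canonical 4-gon: [(0, 71.3924) (0, 43.684) (3.4633, 45.7577) (5.3716, 71.1052)]
10. shoelace: 116.3342

Area of P1's cell: 116.3342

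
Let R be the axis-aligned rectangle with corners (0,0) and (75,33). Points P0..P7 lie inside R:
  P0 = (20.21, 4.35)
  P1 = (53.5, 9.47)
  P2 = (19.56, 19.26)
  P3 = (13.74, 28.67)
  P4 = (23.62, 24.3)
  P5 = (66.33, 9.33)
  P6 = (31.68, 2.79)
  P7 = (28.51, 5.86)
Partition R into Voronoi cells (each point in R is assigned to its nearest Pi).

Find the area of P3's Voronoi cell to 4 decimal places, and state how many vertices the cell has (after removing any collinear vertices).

Area of P3's cell: 262.1294 (4 vertices)

1. box [0,75]×[0,33]: [(0, 0) (75, 0) (75, 33) (0, 33)]
2. ⊥bis P3·P0 via (16.975,16.51): [(0, 11.994) (75, 31.9467) (75, 33) (0, 33)]  |A|=827.2205
3. ⊥bis P3·P1 via (33.62,19.07): [(0, 11.994) (34.6551, 21.2136) (40.3468, 33) (0, 33)]  |A|=601.7546
4. ⊥bis P3·P2 via (16.65,23.965): [(0, 13.6671) (31.2581, 33) (0, 33)]  |A|=302.1548
5. ⊥bis P3·P4 via (18.68,26.485): [(0, 13.6671) (17.9101, 24.7444) (21.5616, 33) (0, 33)]  |A|=262.1294
6. ⊥bis P3·P5 via (40.035,19): [(0, 13.6671) (17.9101, 24.7444) (21.5616, 33) (0, 33)]  |A|=262.1294
7. ⊥bis P3·P6 via (22.71,15.73): [(0, 13.6671) (17.9101, 24.7444) (21.5616, 33) (0, 33)]  |A|=262.1294
8. ⊥bis P3·P7 via (21.125,17.265): [(0, 13.6671) (17.9101, 24.7444) (21.5616, 33) (0, 33)]  |A|=262.1294
9. canonical 4-gon: [(0, 13.6671) (17.9101, 24.7444) (21.5616, 33) (0, 33)]
10. shoelace: 262.1294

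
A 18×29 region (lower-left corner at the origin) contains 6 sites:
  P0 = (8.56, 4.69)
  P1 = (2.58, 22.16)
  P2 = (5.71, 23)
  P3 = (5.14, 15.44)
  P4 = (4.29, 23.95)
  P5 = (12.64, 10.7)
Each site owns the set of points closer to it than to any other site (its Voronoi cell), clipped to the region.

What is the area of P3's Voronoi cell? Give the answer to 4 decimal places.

1. box [0,18]×[0,29]: [(0, 0) (18, 0) (18, 29) (0, 29)]
2. ⊥bis P3·P0 via (6.85,10.065): [(0, 7.8857) (18, 13.6123) (18, 29) (0, 29)]  |A|=328.518
3. ⊥bis P3·P1 via (3.86,18.8): [(0, 17.3295) (0, 7.8857) (18, 13.6123) (18, 24.1867)]  |A|=180.1637
4. ⊥bis P3·P2 via (5.425,19.22): [(5.0389, 19.2491) (0, 17.3295) (0, 7.8857) (18, 13.6123) (18, 18.2719)]  |A|=141.8327
5. ⊥bis P3·P4 via (4.715,19.695): [(5.0389, 19.2491) (0, 17.3295) (0, 7.8857) (18, 13.6123) (18, 18.2719)]  |A|=141.8327
6. ⊥bis P3·P5 via (8.89,13.07): [(12.4424, 18.6909) (5.0389, 19.2491) (0, 17.3295) (0, 7.8857) (7.0263, 10.1211)]  |A|=91.3175
7. canonical 5-gon: [(12.4424, 18.6909) (5.0389, 19.2491) (0, 17.3295) (0, 7.8857) (7.0263, 10.1211)]
8. shoelace: 91.3175

Area of P3's cell: 91.3175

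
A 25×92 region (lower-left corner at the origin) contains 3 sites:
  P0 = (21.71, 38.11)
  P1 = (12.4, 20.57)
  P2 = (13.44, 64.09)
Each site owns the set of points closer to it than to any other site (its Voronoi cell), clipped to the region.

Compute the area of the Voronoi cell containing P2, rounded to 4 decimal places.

1. box [0,25]×[0,92]: [(0, 0) (25, 0) (25, 92) (0, 92)]
2. ⊥bis P2·P0 via (17.575,51.1): [(0, 45.5055) (25, 53.4635) (25, 92) (0, 92)]  |A|=1062.8871
3. ⊥bis P2·P1 via (12.92,42.33): [(0, 45.5055) (25, 53.4635) (25, 92) (0, 92)]  |A|=1062.8871
4. canonical 4-gon: [(0, 45.5055) (25, 53.4635) (25, 92) (0, 92)]
5. shoelace: 1062.8871

Area of P2's cell: 1062.8871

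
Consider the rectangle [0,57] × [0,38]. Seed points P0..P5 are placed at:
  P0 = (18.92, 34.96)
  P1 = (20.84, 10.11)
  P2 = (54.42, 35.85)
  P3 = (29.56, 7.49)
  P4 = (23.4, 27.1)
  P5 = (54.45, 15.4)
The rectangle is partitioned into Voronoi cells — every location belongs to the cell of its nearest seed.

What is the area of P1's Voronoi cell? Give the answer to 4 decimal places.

1. box [0,57]×[0,38]: [(0, 0) (57, 0) (57, 38) (0, 38)]
2. ⊥bis P1·P0 via (19.88,22.535): [(0, 20.999) (0, 0) (57, 0) (57, 25.403)]  |A|=1322.4577
3. ⊥bis P1·P2 via (37.63,22.98): [(36.9596, 23.8546) (0, 20.999) (0, 0) (55.2448, 0)]  |A|=1046.9792
4. ⊥bis P1·P3 via (25.2,8.8): [(29.5513, 23.2822) (0, 20.999) (0, 0) (22.556, 0)]  |A|=572.8507
5. ⊥bis P1·P4 via (22.12,18.605): [(27.885, 17.7363) (4.1194, 21.3173) (0, 20.999) (0, 0) (22.556, 0)]  |A|=503.9664
6. ⊥bis P1·P5 via (37.645,12.755): [(27.885, 17.7363) (4.1194, 21.3173) (0, 20.999) (0, 0) (22.556, 0)]  |A|=503.9664
7. canonical 5-gon: [(27.885, 17.7363) (4.1194, 21.3173) (0, 20.999) (0, 0) (22.556, 0)]
8. shoelace: 503.9664

Area of P1's cell: 503.9664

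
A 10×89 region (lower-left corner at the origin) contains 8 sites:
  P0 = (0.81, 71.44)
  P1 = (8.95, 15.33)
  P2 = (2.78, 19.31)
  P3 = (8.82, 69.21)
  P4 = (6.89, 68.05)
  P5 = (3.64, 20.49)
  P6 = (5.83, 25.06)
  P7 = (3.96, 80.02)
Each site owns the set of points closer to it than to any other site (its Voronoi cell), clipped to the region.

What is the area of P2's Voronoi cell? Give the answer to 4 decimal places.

Area of P2's cell: 43.0721

1. box [0,10]×[0,89]: [(0, 0) (10, 0) (10, 89) (0, 89)]
2. ⊥bis P2·P0 via (1.795,45.375): [(0, 45.3072) (0, 0) (10, 0) (10, 45.6851)]  |A|=454.9612
3. ⊥bis P2·P1 via (5.865,17.32): [(0, 45.3072) (0, 8.2278) (10, 23.7303) (10, 45.6851)]  |A|=295.1708
4. ⊥bis P2·P3 via (5.8,44.26): [(0, 44.962) (0, 8.2278) (10, 23.7303) (10, 43.7516)]  |A|=283.778
5. ⊥bis P2·P4 via (4.835,43.68): [(0, 44.0877) (0, 8.2278) (10, 23.7303) (10, 43.2445)]  |A|=276.8705
6. ⊥bis P2·P5 via (3.21,19.9): [(0, 22.2395) (0, 8.2278) (6.148, 17.7587)]  |A|=43.0721
7. ⊥bis P2·P6 via (4.305,22.185): [(0, 22.2395) (0, 8.2278) (6.148, 17.7587)]  |A|=43.0721
8. ⊥bis P2·P7 via (3.37,49.665): [(0, 22.2395) (0, 8.2278) (6.148, 17.7587)]  |A|=43.0721
9. canonical 3-gon: [(0, 22.2395) (0, 8.2278) (6.148, 17.7587)]
10. shoelace: 43.0721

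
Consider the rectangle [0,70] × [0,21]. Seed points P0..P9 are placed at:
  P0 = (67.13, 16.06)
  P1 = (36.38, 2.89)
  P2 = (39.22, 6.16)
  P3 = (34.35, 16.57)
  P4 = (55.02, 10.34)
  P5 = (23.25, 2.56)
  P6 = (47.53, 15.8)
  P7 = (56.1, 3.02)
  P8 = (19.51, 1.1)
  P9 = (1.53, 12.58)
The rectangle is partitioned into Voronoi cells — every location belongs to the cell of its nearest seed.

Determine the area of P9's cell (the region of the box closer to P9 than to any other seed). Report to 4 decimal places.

1. box [0,70]×[0,21]: [(0, 0) (70, 0) (70, 21) (0, 21)]
2. ⊥bis P9·P0 via (34.33,14.32): [(0, 0) (35.0897, 0) (33.9756, 21) (0, 21)]  |A|=725.1856
3. ⊥bis P9·P1 via (18.955,7.735): [(0, 0) (16.8043, 0) (22.6433, 21) (0, 21)]  |A|=414.1999
4. ⊥bis P9·P2 via (20.375,9.37): [(0, 0) (16.8043, 0) (21.9017, 18.3327) (22.356, 21) (0, 21)]  |A|=413.8167
5. ⊥bis P9·P3 via (17.94,14.575): [(0, 0) (16.8043, 0) (18.8274, 7.2759) (17.1589, 21) (0, 21)]  |A|=376.5657
6. ⊥bis P9·P4 via (28.275,11.46): [(0, 0) (16.8043, 0) (18.8274, 7.2759) (17.1589, 21) (0, 21)]  |A|=376.5657
7. ⊥bis P9·P5 via (12.39,7.57): [(0, 0) (8.8978, 0) (17.4565, 18.5524) (17.1589, 21) (0, 21)]  |A|=286.8294
8. ⊥bis P9·P6 via (24.53,14.19): [(0, 0) (8.8978, 0) (17.4565, 18.5524) (17.1589, 21) (0, 21)]  |A|=286.8294
9. ⊥bis P9·P7 via (28.815,7.8): [(0, 0) (8.8978, 0) (17.4565, 18.5524) (17.1589, 21) (0, 21)]  |A|=286.8294
10. ⊥bis P9·P8 via (10.52,6.84): [(0, 0) (6.1527, 0) (16.0458, 15.4944) (17.4565, 18.5524) (17.1589, 21) (0, 21)]  |A|=265.5631
11. canonical 6-gon: [(0, 0) (6.1527, 0) (16.0458, 15.4944) (17.4565, 18.5524) (17.1589, 21) (0, 21)]
12. shoelace: 265.5631

Area of P9's cell: 265.5631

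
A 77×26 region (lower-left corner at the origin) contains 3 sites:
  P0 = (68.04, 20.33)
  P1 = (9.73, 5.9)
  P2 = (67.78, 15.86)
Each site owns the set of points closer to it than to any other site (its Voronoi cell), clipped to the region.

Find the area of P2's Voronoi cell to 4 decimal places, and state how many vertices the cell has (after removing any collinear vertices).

Area of P2's cell: 711.0863 (4 vertices)

1. box [0,77]×[0,26]: [(0, 0) (77, 0) (77, 26) (0, 26)]
2. ⊥bis P2·P0 via (67.91,18.095): [(0, 22.045) (0, 0) (77, 0) (77, 17.5663)]  |A|=1525.035
3. ⊥bis P2·P1 via (38.755,10.88): [(37.2107, 19.8806) (40.6217, 0) (77, 0) (77, 17.5663)]  |A|=711.0863
4. canonical 4-gon: [(37.2107, 19.8806) (40.6217, 0) (77, 0) (77, 17.5663)]
5. shoelace: 711.0863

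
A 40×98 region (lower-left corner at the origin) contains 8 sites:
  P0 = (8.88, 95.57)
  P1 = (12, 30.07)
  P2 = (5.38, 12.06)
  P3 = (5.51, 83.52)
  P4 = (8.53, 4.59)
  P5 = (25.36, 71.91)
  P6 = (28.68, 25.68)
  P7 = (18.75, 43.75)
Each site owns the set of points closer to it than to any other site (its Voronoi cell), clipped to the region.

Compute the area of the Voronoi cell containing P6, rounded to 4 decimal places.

1. box [0,40]×[0,98]: [(0, 0) (40, 0) (40, 98) (0, 98)]
2. ⊥bis P6·P0 via (18.78,60.625): [(0, 55.3046) (0, 0) (40, 0) (40, 66.6367)]  |A|=2438.8252
3. ⊥bis P6·P1 via (20.34,27.875): [(29.7796, 63.7412) (13.0036, 0) (40, 0) (40, 66.6367)]  |A|=1200.9183
4. ⊥bis P6·P2 via (17.03,18.87): [(29.7796, 63.7412) (17.6782, 17.7612) (28.0604, 0) (40, 0) (40, 66.6367)]  |A|=1067.2045
5. ⊥bis P6·P3 via (17.095,54.6): [(28.5852, 59.2028) (17.6782, 17.7612) (28.0604, 0) (40, 0) (40, 63.7755)]  |A|=1029.4114
6. ⊥bis P6·P4 via (18.605,15.135): [(28.5852, 59.2028) (17.6782, 17.7612) (19.9828, 13.8186) (34.446, 0) (40, 0) (40, 63.7755)]  |A|=985.2913
7. ⊥bis P6·P5 via (27.02,48.795): [(25.8233, 48.7091) (17.6782, 17.7612) (19.9828, 13.8186) (34.446, 0) (40, 0) (40, 49.7272)]  |A|=832.1341
8. ⊥bis P6·P7 via (23.715,34.715): [(21.8739, 33.7033) (17.6782, 17.7612) (19.9828, 13.8186) (34.446, 0) (40, 0) (40, 43.6641)]  |A|=672.8287
9. canonical 6-gon: [(21.8739, 33.7033) (17.6782, 17.7612) (19.9828, 13.8186) (34.446, 0) (40, 0) (40, 43.6641)]
10. shoelace: 672.8287

Area of P6's cell: 672.8287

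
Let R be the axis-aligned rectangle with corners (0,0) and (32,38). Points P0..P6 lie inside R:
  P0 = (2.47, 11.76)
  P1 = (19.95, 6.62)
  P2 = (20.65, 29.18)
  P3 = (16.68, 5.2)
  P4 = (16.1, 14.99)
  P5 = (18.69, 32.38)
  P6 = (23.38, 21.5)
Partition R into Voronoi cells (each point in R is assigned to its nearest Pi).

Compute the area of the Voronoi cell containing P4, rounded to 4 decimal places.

1. box [0,32]×[0,38]: [(0, 0) (32, 0) (32, 38) (0, 38)]
2. ⊥bis P4·P0 via (9.285,13.375): [(12.4546, 0) (32, 0) (32, 38) (3.4494, 38)]  |A|=913.8239
3. ⊥bis P4·P1 via (18.025,10.805): [(10.6932, 7.4326) (32, 17.2332) (32, 38) (3.4494, 38)]  |A|=657.596
4. ⊥bis P4·P2 via (18.375,22.085): [(6.3037, 25.9557) (10.6932, 7.4326) (32, 17.2332) (32, 17.7162)]  |A|=225.0495
5. ⊥bis P4·P3 via (16.39,10.095): [(6.3037, 25.9557) (10.1499, 9.7253) (16.495, 10.1012) (32, 17.2332) (32, 17.7162)]  |A|=217.6736
6. ⊥bis P4·P5 via (17.395,23.685): [(9.9071, 24.8002) (6.4557, 25.3143) (10.1499, 9.7253) (16.495, 10.1012) (32, 17.2332) (32, 17.7162)]  |A|=216.6058
7. ⊥bis P4·P6 via (19.74,18.245): [(15.4745, 23.015) (9.9071, 24.8002) (6.4557, 25.3143) (10.1499, 9.7253) (16.495, 10.1012) (23.9542, 13.5323)]  |A|=158.7757
8. canonical 6-gon: [(15.4745, 23.015) (9.9071, 24.8002) (6.4557, 25.3143) (10.1499, 9.7253) (16.495, 10.1012) (23.9542, 13.5323)]
9. shoelace: 158.7757

Area of P4's cell: 158.7757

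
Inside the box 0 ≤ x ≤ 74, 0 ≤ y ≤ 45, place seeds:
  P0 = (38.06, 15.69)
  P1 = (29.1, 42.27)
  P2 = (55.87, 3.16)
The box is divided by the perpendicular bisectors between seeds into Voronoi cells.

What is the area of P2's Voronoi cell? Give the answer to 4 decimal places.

Area of P2's cell: 796.8654

1. box [0,74]×[0,45]: [(0, 0) (74, 0) (74, 45) (0, 45)]
2. ⊥bis P2·P0 via (46.965,9.425): [(40.3342, 0) (74, 0) (74, 45) (71.9933, 45)]  |A|=802.6312
3. ⊥bis P2·P1 via (42.485,22.715): [(69.1611, 40.9742) (40.3342, 0) (74, 0) (74, 44.2864)]  |A|=796.8654
4. canonical 4-gon: [(69.1611, 40.9742) (40.3342, 0) (74, 0) (74, 44.2864)]
5. shoelace: 796.8654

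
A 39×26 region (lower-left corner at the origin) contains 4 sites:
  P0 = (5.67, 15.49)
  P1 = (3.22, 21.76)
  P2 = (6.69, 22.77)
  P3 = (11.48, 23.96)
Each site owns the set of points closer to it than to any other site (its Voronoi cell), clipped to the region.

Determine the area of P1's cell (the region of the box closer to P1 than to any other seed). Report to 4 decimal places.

Area of P1's cell: 39.8693

1. box [0,39]×[0,26]: [(0, 0) (39, 0) (39, 26) (0, 26)]
2. ⊥bis P1·P0 via (4.445,18.625): [(0, 16.8881) (23.319, 26) (0, 26)]  |A|=106.2399
3. ⊥bis P1·P2 via (4.955,22.265): [(0, 16.8881) (5.8542, 19.1756) (3.8679, 26) (0, 26)]  |A|=39.8693
4. ⊥bis P1·P3 via (7.35,22.86): [(0, 16.8881) (5.8542, 19.1756) (3.8679, 26) (0, 26)]  |A|=39.8693
5. canonical 4-gon: [(0, 16.8881) (5.8542, 19.1756) (3.8679, 26) (0, 26)]
6. shoelace: 39.8693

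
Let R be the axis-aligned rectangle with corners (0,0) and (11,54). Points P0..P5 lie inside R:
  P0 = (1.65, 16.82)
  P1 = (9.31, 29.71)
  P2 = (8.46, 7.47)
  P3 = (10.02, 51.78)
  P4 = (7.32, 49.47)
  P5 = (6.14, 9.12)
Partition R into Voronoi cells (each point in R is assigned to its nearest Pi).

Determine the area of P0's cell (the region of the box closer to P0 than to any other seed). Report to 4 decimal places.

Area of P0's cell: 102.8193

1. box [0,11]×[0,54]: [(0, 0) (11, 0) (11, 54) (0, 54)]
2. ⊥bis P0·P1 via (5.48,23.265): [(0, 26.5215) (0, 0) (11, 0) (11, 19.9847)]  |A|=255.7843
3. ⊥bis P0·P2 via (5.055,12.145): [(0, 26.5215) (0, 8.4632) (11, 16.475) (11, 19.9847)]  |A|=118.624
4. ⊥bis P0·P3 via (5.835,34.3): [(0, 26.5215) (0, 8.4632) (11, 16.475) (11, 19.9847)]  |A|=118.624
5. ⊥bis P0·P4 via (4.485,33.145): [(0, 26.5215) (0, 8.4632) (11, 16.475) (11, 19.9847)]  |A|=118.624
6. ⊥bis P0·P5 via (3.895,12.97): [(0, 26.5215) (0, 10.6988) (11, 17.113) (11, 19.9847)]  |A|=102.8193
7. canonical 4-gon: [(0, 26.5215) (0, 10.6988) (11, 17.113) (11, 19.9847)]
8. shoelace: 102.8193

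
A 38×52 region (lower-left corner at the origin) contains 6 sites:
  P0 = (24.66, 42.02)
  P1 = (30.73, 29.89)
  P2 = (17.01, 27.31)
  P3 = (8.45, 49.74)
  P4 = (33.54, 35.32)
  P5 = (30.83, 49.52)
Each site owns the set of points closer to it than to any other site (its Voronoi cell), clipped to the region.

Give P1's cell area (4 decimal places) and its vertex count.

Area of P1's cell: 391.1549 (5 vertices)

1. box [0,38]×[0,52]: [(0, 0) (38, 0) (38, 52) (0, 52)]
2. ⊥bis P1·P0 via (27.695,35.955): [(0, 22.0961) (0, 0) (38, 0) (38, 41.1117)]  |A|=1200.9488
3. ⊥bis P1·P2 via (23.87,28.6): [(22.9349, 33.573) (29.2481, 0) (38, 0) (38, 41.1117)]  |A|=456.5903
4. ⊥bis P1·P3 via (19.59,39.815): [(22.9349, 33.573) (29.2481, 0) (38, 0) (38, 41.1117)]  |A|=456.5903
5. ⊥bis P1·P4 via (32.135,32.605): [(26.6612, 35.4377) (22.9349, 33.573) (29.2481, 0) (38, 0) (38, 29.5699)]  |A|=391.1549
6. ⊥bis P1·P5 via (30.78,39.705): [(26.6612, 35.4377) (22.9349, 33.573) (29.2481, 0) (38, 0) (38, 29.5699)]  |A|=391.1549
7. canonical 5-gon: [(26.6612, 35.4377) (22.9349, 33.573) (29.2481, 0) (38, 0) (38, 29.5699)]
8. shoelace: 391.1549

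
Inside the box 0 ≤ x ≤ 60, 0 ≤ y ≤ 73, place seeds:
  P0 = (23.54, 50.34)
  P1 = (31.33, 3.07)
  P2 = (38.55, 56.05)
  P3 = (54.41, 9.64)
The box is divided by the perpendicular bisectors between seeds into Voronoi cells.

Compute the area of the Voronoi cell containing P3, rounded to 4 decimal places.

Area of P3's cell: 666.5195

1. box [0,60]×[0,73]: [(0, 0) (60, 0) (60, 73) (0, 73)]
2. ⊥bis P3·P0 via (38.975,29.99): [(0, 0.4284) (0, 0) (60, 0) (60, 45.937)]  |A|=1390.9603
3. ⊥bis P3·P1 via (42.87,6.355): [(36.6451, 28.2228) (44.679, 0) (60, 0) (60, 45.937)]  |A|=752.6278
4. ⊥bis P3·P2 via (46.48,32.845): [(39.6715, 30.5183) (36.6451, 28.2228) (44.679, 0) (60, 0) (60, 37.4653)]  |A|=666.5195
5. canonical 5-gon: [(39.6715, 30.5183) (36.6451, 28.2228) (44.679, 0) (60, 0) (60, 37.4653)]
6. shoelace: 666.5195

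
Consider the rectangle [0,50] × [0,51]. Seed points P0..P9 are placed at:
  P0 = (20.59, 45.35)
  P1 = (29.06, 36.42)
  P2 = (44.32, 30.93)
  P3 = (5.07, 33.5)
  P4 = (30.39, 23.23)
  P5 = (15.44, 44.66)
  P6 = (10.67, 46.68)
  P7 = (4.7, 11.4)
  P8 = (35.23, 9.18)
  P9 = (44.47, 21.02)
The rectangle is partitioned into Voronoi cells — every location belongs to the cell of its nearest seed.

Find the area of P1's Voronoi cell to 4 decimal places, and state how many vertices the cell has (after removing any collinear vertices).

Area of P1's cell: 308.6174 (6 vertices)

1. box [0,50]×[0,51]: [(0, 0) (50, 0) (50, 51) (0, 51)]
2. ⊥bis P1·P0 via (24.825,40.885): [(0, 17.3388) (0, 0) (50, 0) (50, 51) (35.4893, 51)]  |A|=1952.6928
3. ⊥bis P1·P2 via (36.69,33.675): [(0, 17.3388) (0, 0) (24.5749, 0) (42.9229, 51) (35.4893, 51)]  |A|=1123.8881
4. ⊥bis P1·P3 via (17.065,34.96): [(17.2216, 33.6733) (21.3202, 0) (24.5749, 0) (42.9229, 51) (35.4893, 51)]  |A|=615.626
5. ⊥bis P1·P4 via (29.725,29.825): [(17.2216, 33.6733) (17.8359, 28.6262) (35.5149, 30.4088) (42.9229, 51) (35.4893, 51)]  |A|=309.9933
6. ⊥bis P1·P5 via (22.25,40.54): [(19.2726, 35.6186) (17.368, 32.4705) (17.8359, 28.6262) (35.5149, 30.4088) (42.9229, 51) (35.4893, 51)]  |A|=308.6174
7. ⊥bis P1·P6 via (19.865,41.55): [(19.2726, 35.6186) (17.368, 32.4705) (17.8359, 28.6262) (35.5149, 30.4088) (42.9229, 51) (35.4893, 51)]  |A|=308.6174
8. ⊥bis P1·P7 via (16.88,23.91): [(19.2726, 35.6186) (17.368, 32.4705) (17.8359, 28.6262) (35.5149, 30.4088) (42.9229, 51) (35.4893, 51)]  |A|=308.6174
9. ⊥bis P1·P8 via (32.145,22.8): [(19.2726, 35.6186) (17.368, 32.4705) (17.8359, 28.6262) (35.5149, 30.4088) (42.9229, 51) (35.4893, 51)]  |A|=308.6174
10. ⊥bis P1·P9 via (36.765,28.72): [(19.2726, 35.6186) (17.368, 32.4705) (17.8359, 28.6262) (35.5149, 30.4088) (42.9229, 51) (35.4893, 51)]  |A|=308.6174
11. canonical 6-gon: [(19.2726, 35.6186) (17.368, 32.4705) (17.8359, 28.6262) (35.5149, 30.4088) (42.9229, 51) (35.4893, 51)]
12. shoelace: 308.6174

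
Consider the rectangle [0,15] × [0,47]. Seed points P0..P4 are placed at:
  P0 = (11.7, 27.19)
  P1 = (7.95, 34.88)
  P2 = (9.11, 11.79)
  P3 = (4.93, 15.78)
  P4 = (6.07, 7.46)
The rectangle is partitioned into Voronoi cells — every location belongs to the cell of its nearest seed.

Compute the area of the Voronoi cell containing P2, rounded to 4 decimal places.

Area of P2's cell: 84.9215

1. box [0,15]×[0,47]: [(0, 0) (15, 0) (15, 47) (0, 47)]
2. ⊥bis P2·P0 via (10.405,19.49): [(0, 21.2399) (0, 0) (15, 0) (15, 18.7172)]  |A|=299.6785
3. ⊥bis P2·P1 via (8.53,23.335): [(0, 21.2399) (0, 0) (15, 0) (15, 18.7172)]  |A|=299.6785
4. ⊥bis P2·P3 via (7.02,13.785): [(12.1806, 19.1914) (0, 6.4307) (0, 0) (15, 0) (15, 18.7172)]  |A|=209.4857
5. ⊥bis P2·P4 via (7.59,9.625): [(12.1806, 19.1914) (4.8712, 11.5338) (15, 4.4226) (15, 18.7172)]  |A|=84.9215
6. canonical 4-gon: [(12.1806, 19.1914) (4.8712, 11.5338) (15, 4.4226) (15, 18.7172)]
7. shoelace: 84.9215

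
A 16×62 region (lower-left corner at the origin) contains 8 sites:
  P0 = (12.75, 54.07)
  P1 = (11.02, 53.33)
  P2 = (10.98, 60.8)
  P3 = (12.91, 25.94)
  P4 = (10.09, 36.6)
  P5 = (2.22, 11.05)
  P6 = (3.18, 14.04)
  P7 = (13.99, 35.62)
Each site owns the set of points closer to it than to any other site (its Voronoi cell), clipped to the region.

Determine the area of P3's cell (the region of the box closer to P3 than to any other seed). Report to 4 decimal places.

Area of P3's cell: 159.9443

1. box [0,16]×[0,62]: [(0, 0) (16, 0) (16, 62) (0, 62)]
2. ⊥bis P3·P0 via (12.83,40.005): [(0, 39.932) (0, 0) (16, 0) (16, 40.023)]  |A|=639.6404
3. ⊥bis P3·P1 via (11.965,39.635): [(0, 38.8094) (0, 0) (16, 0) (16, 39.9134)]  |A|=629.7824
4. ⊥bis P3·P2 via (11.945,43.37): [(0, 38.8094) (0, 0) (16, 0) (16, 39.9134)]  |A|=629.7824
5. ⊥bis P3·P4 via (11.5,31.27): [(0, 28.2278) (0, 0) (16, 0) (16, 32.4604)]  |A|=485.5057
6. ⊥bis P3·P5 via (7.565,18.495): [(0, 28.2278) (0, 23.9262) (16, 12.4392) (16, 32.4604)]  |A|=194.5825
7. ⊥bis P3·P6 via (8.045,19.99): [(0, 28.2278) (0, 26.568) (16, 13.4856) (16, 32.4604)]  |A|=165.077
8. ⊥bis P3·P7 via (13.45,30.78): [(10.7756, 31.0784) (0, 28.2278) (0, 26.568) (16, 13.4856) (16, 30.4955)]  |A|=159.9443
9. canonical 5-gon: [(10.7756, 31.0784) (0, 28.2278) (0, 26.568) (16, 13.4856) (16, 30.4955)]
10. shoelace: 159.9443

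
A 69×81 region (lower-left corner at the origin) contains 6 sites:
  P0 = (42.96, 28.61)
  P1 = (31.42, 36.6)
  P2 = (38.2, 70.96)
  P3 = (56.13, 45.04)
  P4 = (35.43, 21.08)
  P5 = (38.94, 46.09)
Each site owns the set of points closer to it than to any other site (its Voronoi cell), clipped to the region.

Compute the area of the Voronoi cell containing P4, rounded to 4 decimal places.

Area of P4's cell: 1287.0313

1. box [0,69]×[0,81]: [(0, 0) (69, 0) (69, 81) (0, 81)]
2. ⊥bis P4·P0 via (39.195,24.845): [(0, 64.04) (0, 0) (64.04, 0)]  |A|=2050.5608
3. ⊥bis P4·P1 via (33.425,28.84): [(34.8355, 29.2045) (0, 20.2038) (0, 0) (64.04, 0)]  |A|=1287.0313
4. ⊥bis P4·P2 via (36.815,46.02): [(34.8355, 29.2045) (0, 20.2038) (0, 0) (64.04, 0)]  |A|=1287.0313
5. ⊥bis P4·P3 via (45.78,33.06): [(34.8355, 29.2045) (0, 20.2038) (0, 0) (64.04, 0)]  |A|=1287.0313
6. ⊥bis P4·P5 via (37.185,33.585): [(34.8355, 29.2045) (0, 20.2038) (0, 0) (64.04, 0)]  |A|=1287.0313
7. canonical 4-gon: [(34.8355, 29.2045) (0, 20.2038) (0, 0) (64.04, 0)]
8. shoelace: 1287.0313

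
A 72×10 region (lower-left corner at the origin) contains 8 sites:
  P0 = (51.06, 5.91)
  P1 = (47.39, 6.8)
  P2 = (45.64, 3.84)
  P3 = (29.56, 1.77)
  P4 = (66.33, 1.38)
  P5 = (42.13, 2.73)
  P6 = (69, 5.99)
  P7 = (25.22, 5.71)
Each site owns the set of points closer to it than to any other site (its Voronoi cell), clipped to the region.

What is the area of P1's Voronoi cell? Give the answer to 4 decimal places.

1. box [0,72]×[0,10]: [(0, 0) (72, 0) (72, 10) (0, 10)]
2. ⊥bis P1·P0 via (49.225,6.355): [(0, 0) (47.6839, 0) (50.1089, 10) (0, 10)]  |A|=488.964
3. ⊥bis P1·P2 via (46.515,5.32): [(48.6657, 4.0485) (50.1089, 10) (38.5991, 10)]  |A|=34.2504
4. ⊥bis P1·P3 via (38.475,4.285): [(48.6657, 4.0485) (50.1089, 10) (38.5991, 10)]  |A|=34.2504
5. ⊥bis P1·P4 via (56.86,4.09): [(48.6657, 4.0485) (50.1089, 10) (38.5991, 10)]  |A|=34.2504
6. ⊥bis P1·P5 via (44.76,4.765): [(42.4887, 7.7004) (48.6657, 4.0485) (50.1089, 10) (40.7093, 10)]  |A|=31.8241
7. ⊥bis P1·P6 via (58.195,6.395): [(42.4887, 7.7004) (48.6657, 4.0485) (50.1089, 10) (40.7093, 10)]  |A|=31.8241
8. ⊥bis P1·P7 via (36.305,6.255): [(42.4887, 7.7004) (48.6657, 4.0485) (50.1089, 10) (40.7093, 10)]  |A|=31.8241
9. canonical 4-gon: [(42.4887, 7.7004) (48.6657, 4.0485) (50.1089, 10) (40.7093, 10)]
10. shoelace: 31.8241

Area of P1's cell: 31.8241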